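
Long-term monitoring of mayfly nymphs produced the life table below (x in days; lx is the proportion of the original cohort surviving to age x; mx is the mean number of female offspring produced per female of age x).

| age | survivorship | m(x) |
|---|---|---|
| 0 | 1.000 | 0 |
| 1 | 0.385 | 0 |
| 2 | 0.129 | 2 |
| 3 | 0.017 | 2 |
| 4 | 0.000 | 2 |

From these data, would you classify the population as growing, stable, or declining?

R0 = Σ lx·mx = 0 + 0 + 0.258 + 0.034 + 0 = 0.292
R0 < 1, so the population is declining.

declining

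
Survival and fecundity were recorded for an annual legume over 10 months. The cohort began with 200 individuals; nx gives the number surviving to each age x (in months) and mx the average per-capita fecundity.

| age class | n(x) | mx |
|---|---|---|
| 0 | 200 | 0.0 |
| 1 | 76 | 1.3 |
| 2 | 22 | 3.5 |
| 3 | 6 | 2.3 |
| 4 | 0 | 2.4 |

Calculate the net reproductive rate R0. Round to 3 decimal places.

0.948

lx = nx/n0 = nx/200: 1, 0.38, 0.11, 0.03, 0
lx·mx by age: 0, 0.494, 0.385, 0.069, 0
R0 = Σ lx·mx = 0.948 → 0.948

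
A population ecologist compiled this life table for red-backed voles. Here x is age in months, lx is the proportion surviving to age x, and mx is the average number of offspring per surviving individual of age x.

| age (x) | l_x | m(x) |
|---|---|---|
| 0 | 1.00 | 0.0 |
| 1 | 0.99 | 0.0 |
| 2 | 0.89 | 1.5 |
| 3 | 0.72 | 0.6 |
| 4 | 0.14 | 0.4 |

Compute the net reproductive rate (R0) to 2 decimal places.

lx·mx by age: 0, 0, 1.335, 0.432, 0.056
R0 = Σ lx·mx = 1.823 → 1.82

1.82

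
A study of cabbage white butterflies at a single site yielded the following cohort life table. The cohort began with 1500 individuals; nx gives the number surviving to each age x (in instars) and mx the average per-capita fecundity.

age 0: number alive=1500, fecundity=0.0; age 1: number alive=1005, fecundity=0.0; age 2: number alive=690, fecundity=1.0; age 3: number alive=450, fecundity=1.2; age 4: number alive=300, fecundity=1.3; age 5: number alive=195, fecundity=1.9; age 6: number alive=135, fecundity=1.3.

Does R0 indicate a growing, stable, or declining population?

growing

lx = nx/n0 = nx/1500: 1, 0.67, 0.46, 0.3, 0.2, 0.13, 0.09
R0 = Σ lx·mx = 0 + 0 + 0.46 + 0.36 + 0.26 + 0.247 + 0.117 = 1.444
R0 > 1, so the population is growing.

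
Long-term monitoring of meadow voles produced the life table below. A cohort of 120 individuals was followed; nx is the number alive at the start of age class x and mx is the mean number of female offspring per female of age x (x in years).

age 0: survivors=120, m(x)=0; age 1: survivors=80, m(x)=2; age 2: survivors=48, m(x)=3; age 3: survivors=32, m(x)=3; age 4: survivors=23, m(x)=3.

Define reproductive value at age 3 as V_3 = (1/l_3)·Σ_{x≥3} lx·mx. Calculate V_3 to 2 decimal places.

5.16

lx = nx/n0 = nx/120: 1, 0.66667…, 0.4, 0.26667…, 0.19167…
lx·mx for x ≥ 3: 0.8…, 0.575… → sum = 1.375…
V_3 = 1.375… / l_3 = 1.375… / 0.266667… = 5.15625… → 5.16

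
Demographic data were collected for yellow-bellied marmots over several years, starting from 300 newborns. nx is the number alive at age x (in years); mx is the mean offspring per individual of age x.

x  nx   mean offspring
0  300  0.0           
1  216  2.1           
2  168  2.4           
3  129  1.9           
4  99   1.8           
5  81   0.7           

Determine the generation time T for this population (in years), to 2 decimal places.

lx = nx/n0 = nx/300: 1, 0.72, 0.56, 0.43, 0.33, 0.27
lx·mx: 0, 1.512, 1.344, 0.817, 0.594, 0.189 → R0 = 4.456
x·lx·mx: 0, 1.512, 2.688, 2.451, 2.376, 0.945 → Σ = 9.972
T = 9.972 / 4.456 = 2.237882… → 2.24

2.24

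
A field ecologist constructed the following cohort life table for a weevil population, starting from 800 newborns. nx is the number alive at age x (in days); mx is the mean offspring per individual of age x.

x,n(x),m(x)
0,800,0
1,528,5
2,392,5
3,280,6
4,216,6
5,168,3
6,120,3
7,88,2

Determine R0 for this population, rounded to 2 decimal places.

lx = nx/n0 = nx/800: 1, 0.66, 0.49, 0.35, 0.27, 0.21, 0.15, 0.11
lx·mx by age: 0, 3.3, 2.45, 2.1, 1.62, 0.63, 0.45, 0.22
R0 = Σ lx·mx = 10.77 → 10.77

10.77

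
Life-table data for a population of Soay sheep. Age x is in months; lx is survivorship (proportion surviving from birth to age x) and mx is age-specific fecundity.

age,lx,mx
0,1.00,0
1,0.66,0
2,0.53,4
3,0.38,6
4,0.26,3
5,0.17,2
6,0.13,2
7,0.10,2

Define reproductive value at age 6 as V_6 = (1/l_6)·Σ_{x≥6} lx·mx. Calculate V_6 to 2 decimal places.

3.54

lx·mx for x ≥ 6: 0.26, 0.2 → sum = 0.46
V_6 = 0.46 / l_6 = 0.46 / 0.13 = 3.538462… → 3.54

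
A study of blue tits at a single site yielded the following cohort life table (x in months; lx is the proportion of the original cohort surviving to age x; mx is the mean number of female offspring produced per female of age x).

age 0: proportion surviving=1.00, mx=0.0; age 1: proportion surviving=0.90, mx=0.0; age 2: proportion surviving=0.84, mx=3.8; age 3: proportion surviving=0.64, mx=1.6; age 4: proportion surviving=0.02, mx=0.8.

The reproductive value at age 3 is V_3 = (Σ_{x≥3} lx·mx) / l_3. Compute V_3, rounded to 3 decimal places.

1.625

lx·mx for x ≥ 3: 1.024, 0.016 → sum = 1.04
V_3 = 1.04 / l_3 = 1.04 / 0.64 = 1.625 → 1.625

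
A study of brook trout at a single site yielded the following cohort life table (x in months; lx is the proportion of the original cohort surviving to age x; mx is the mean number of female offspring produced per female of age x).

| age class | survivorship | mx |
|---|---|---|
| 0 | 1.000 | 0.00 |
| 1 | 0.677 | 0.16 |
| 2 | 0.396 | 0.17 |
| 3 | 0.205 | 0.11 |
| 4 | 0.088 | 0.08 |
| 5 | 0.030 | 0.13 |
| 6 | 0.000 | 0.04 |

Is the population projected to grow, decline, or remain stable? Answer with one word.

R0 = Σ lx·mx = 0 + 0.10832 + 0.06732 + 0.02255 + 0.00704 + 0.0039 + 0 = 0.20913
R0 < 1, so the population is declining.

declining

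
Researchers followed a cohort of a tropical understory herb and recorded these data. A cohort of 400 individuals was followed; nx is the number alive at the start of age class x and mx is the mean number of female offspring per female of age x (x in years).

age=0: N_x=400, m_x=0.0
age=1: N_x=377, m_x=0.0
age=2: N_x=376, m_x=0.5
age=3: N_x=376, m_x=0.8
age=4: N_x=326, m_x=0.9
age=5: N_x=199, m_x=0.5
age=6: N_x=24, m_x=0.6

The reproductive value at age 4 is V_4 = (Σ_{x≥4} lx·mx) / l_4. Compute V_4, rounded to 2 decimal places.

lx = nx/n0 = nx/400: 1, 0.9425, 0.94, 0.94, 0.815, 0.4975, 0.06
lx·mx for x ≥ 4: 0.7335, 0.24875, 0.036 → sum = 1.01825
V_4 = 1.01825 / l_4 = 1.01825 / 0.815 = 1.249387… → 1.25

1.25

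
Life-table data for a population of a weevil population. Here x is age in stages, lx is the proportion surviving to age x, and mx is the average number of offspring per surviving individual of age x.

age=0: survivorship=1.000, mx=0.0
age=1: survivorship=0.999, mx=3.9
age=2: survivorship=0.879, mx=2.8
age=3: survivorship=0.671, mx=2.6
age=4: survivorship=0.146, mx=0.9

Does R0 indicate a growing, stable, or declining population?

R0 = Σ lx·mx = 0 + 3.8961 + 2.4612 + 1.7446 + 0.1314 = 8.2333
R0 > 1, so the population is growing.

growing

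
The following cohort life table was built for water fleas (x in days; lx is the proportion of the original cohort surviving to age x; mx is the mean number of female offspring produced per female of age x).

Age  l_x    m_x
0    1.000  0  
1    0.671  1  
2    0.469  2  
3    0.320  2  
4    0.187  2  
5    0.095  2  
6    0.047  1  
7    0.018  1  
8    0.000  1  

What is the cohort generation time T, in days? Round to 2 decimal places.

2.54

lx·mx: 0, 0.671, 0.938, 0.64, 0.374, 0.19, 0.047, 0.018, 0 → R0 = 2.878
x·lx·mx: 0, 0.671, 1.876, 1.92, 1.496, 0.95, 0.282, 0.126, 0 → Σ = 7.321
T = 7.321 / 2.878 = 2.54378… → 2.54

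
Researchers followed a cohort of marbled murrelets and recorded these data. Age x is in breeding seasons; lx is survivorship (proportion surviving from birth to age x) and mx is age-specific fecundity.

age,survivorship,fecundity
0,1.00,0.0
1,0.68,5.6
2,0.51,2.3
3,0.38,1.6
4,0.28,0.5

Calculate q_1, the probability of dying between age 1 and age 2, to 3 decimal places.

0.250

q_1 = (l_1 − l_2) / l_1 = (0.68 − 0.51) / 0.68
     = 0.17 / 0.68 = 0.25 → 0.250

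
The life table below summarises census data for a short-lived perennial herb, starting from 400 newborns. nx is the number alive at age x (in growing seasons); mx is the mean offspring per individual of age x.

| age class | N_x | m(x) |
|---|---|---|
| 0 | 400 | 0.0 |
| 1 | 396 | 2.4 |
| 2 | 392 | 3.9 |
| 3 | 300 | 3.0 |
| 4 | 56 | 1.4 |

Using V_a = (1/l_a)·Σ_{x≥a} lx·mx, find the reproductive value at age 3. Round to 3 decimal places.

lx = nx/n0 = nx/400: 1, 0.99, 0.98, 0.75, 0.14
lx·mx for x ≥ 3: 2.25, 0.196 → sum = 2.446
V_3 = 2.446 / l_3 = 2.446 / 0.75 = 3.261333… → 3.261

3.261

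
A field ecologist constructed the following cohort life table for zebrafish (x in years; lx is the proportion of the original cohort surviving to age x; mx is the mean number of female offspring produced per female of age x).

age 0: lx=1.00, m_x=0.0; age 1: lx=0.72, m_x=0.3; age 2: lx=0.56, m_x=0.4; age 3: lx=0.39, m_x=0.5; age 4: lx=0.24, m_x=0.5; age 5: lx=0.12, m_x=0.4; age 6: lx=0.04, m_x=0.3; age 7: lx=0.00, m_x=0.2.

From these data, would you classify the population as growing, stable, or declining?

declining

R0 = Σ lx·mx = 0 + 0.216 + 0.224 + 0.195 + 0.12 + 0.048 + 0.012 + 0 = 0.815
R0 < 1, so the population is declining.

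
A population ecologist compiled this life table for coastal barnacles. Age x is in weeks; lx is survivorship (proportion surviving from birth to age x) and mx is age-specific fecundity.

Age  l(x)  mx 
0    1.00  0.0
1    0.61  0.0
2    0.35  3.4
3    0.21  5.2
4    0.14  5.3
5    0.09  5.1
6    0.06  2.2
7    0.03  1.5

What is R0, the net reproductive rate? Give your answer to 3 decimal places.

lx·mx by age: 0, 0, 1.19, 1.092, 0.742, 0.459, 0.132, 0.045
R0 = Σ lx·mx = 3.66 → 3.660

3.660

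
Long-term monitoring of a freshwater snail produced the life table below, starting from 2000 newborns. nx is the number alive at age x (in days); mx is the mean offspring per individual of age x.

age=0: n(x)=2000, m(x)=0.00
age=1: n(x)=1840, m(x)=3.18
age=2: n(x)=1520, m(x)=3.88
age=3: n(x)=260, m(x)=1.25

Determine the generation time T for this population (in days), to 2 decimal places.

lx = nx/n0 = nx/2000: 1, 0.92, 0.76, 0.13
lx·mx: 0, 2.9256, 2.9488, 0.1625 → R0 = 6.0369
x·lx·mx: 0, 2.9256, 5.8976, 0.4875 → Σ = 9.3107
T = 9.3107 / 6.0369 = 1.542298… → 1.54

1.54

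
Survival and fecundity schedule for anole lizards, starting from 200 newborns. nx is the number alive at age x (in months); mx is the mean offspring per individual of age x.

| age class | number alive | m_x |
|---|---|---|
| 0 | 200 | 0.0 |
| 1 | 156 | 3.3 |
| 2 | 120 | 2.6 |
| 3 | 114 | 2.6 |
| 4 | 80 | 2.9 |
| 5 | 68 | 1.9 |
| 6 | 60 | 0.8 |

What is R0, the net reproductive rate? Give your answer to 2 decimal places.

lx = nx/n0 = nx/200: 1, 0.78, 0.6, 0.57, 0.4, 0.34, 0.3
lx·mx by age: 0, 2.574, 1.56, 1.482, 1.16, 0.646, 0.24
R0 = Σ lx·mx = 7.662 → 7.66

7.66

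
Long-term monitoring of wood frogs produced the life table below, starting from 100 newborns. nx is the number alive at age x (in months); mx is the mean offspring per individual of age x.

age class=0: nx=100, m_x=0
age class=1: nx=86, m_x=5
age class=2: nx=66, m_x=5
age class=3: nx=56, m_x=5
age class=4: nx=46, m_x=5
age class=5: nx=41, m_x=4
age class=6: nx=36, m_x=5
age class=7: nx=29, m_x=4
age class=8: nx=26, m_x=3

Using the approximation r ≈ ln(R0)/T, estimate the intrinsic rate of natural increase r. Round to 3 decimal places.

lx = nx/n0 = nx/100: 1, 0.86, 0.66, 0.56, 0.46, 0.41, 0.36, 0.29, 0.26
R0 = Σ lx·mx = 0 + 4.3 + 3.3 + 2.8 + 2.3 + 1.64 + 1.8 + 1.16 + 0.78 = 18.08
Σ x·lx·mx = 61.86; T = 61.86/18.08 = 3.42146…
r ≈ ln(R0)/T = ln(18.08)/3.42146… = 0.84607… → 0.846

0.846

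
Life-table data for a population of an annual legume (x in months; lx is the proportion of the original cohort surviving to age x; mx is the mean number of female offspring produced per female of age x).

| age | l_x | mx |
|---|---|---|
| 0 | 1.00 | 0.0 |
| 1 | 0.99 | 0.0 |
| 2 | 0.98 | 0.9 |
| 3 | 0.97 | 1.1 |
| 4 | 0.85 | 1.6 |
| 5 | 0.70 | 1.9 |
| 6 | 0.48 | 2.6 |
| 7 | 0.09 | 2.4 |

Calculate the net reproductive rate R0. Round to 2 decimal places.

6.10

lx·mx by age: 0, 0, 0.882, 1.067, 1.36, 1.33, 1.248, 0.216
R0 = Σ lx·mx = 6.103 → 6.10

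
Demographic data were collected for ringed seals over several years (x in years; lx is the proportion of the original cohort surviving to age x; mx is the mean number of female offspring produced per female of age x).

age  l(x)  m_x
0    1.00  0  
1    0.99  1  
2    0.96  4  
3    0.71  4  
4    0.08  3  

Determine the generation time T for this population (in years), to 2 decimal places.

lx·mx: 0, 0.99, 3.84, 2.84, 0.24 → R0 = 7.91
x·lx·mx: 0, 0.99, 7.68, 8.52, 0.96 → Σ = 18.15
T = 18.15 / 7.91 = 2.294564… → 2.29

2.29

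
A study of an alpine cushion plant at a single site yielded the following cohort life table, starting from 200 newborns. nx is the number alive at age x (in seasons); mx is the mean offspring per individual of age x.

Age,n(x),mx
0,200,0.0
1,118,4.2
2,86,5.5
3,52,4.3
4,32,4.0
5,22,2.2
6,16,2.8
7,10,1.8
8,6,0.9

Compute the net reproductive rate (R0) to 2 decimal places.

lx = nx/n0 = nx/200: 1, 0.59, 0.43, 0.26, 0.16, 0.11, 0.08, 0.05, 0.03
lx·mx by age: 0, 2.478, 2.365, 1.118, 0.64, 0.242, 0.224, 0.09, 0.027
R0 = Σ lx·mx = 7.184 → 7.18

7.18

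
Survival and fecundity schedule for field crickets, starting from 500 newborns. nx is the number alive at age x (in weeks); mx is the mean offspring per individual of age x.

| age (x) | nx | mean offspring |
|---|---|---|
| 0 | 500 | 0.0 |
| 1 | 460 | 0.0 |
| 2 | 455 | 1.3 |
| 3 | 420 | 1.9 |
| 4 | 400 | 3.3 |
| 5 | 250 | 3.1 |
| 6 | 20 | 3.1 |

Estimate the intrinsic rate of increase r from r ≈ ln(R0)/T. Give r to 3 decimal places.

lx = nx/n0 = nx/500: 1, 0.92, 0.91, 0.84, 0.8, 0.5, 0.04
R0 = Σ lx·mx = 0 + 0 + 1.183 + 1.596 + 2.64 + 1.55 + 0.124 = 7.093
Σ x·lx·mx = 26.208; T = 26.208/7.093 = 3.69491…
r ≈ ln(R0)/T = ln(7.093)/3.69491… = 0.53022… → 0.530

0.530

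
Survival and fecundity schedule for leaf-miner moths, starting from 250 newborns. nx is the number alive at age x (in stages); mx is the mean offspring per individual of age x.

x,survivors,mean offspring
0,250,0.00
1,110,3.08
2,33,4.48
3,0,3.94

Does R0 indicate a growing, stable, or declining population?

lx = nx/n0 = nx/250: 1, 0.44, 0.132, 0
R0 = Σ lx·mx = 0 + 1.3552 + 0.59136 + 0 = 1.94656
R0 > 1, so the population is growing.

growing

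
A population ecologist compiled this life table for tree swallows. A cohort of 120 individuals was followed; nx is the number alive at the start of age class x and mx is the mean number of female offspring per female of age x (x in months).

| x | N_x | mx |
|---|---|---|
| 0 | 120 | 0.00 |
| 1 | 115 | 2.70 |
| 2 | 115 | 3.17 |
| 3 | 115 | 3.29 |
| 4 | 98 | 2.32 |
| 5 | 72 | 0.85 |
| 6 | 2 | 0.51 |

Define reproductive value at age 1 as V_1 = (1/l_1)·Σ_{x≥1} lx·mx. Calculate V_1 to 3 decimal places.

11.678

lx = nx/n0 = nx/120: 1, 0.95833…, 0.95833…, 0.95833…, 0.81667…, 0.6, 0.01667…
lx·mx for x ≥ 1: 2.5875…, 3.037917…, 3.152917…, 1.894667…, 0.51, 0.0085… → sum = 11.1915…
V_1 = 11.1915… / l_1 = 11.1915… / 0.958333… = 11.678087… → 11.678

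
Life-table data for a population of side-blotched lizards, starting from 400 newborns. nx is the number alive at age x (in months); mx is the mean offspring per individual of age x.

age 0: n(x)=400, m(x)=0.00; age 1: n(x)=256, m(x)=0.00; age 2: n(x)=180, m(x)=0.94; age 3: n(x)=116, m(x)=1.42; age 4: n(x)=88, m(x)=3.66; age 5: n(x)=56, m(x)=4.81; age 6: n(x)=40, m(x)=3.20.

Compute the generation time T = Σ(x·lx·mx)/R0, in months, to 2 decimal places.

4.02

lx = nx/n0 = nx/400: 1, 0.64, 0.45, 0.29, 0.22, 0.14, 0.1
lx·mx: 0, 0, 0.423, 0.4118, 0.8052, 0.6734, 0.32 → R0 = 2.6334
x·lx·mx: 0, 0, 0.846, 1.2354, 3.2208, 3.367, 1.92 → Σ = 10.5892
T = 10.5892 / 2.6334 = 4.021113… → 4.02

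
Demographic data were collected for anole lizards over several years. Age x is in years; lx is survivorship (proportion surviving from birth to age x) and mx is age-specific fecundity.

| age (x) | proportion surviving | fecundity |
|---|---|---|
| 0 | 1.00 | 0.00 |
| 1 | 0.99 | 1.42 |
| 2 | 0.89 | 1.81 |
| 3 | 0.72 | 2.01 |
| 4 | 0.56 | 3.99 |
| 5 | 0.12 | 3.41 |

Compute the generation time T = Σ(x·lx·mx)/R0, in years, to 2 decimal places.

2.81

lx·mx: 0, 1.4058, 1.6109, 1.4472, 2.2344, 0.4092 → R0 = 7.1075
x·lx·mx: 0, 1.4058, 3.2218, 4.3416, 8.9376, 2.046 → Σ = 19.9528
T = 19.9528 / 7.1075 = 2.807288… → 2.81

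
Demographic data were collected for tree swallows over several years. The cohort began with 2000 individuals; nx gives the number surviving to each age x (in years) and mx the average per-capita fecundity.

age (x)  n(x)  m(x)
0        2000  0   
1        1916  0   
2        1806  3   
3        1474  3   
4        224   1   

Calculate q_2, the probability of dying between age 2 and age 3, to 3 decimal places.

0.184

lx = nx/n0 = nx/2000: 1, 0.958, 0.903, 0.737, 0.112
q_2 = (l_2 − l_3) / l_2 = (0.903 − 0.737) / 0.903
     = 0.166 / 0.903 = 0.183832… → 0.184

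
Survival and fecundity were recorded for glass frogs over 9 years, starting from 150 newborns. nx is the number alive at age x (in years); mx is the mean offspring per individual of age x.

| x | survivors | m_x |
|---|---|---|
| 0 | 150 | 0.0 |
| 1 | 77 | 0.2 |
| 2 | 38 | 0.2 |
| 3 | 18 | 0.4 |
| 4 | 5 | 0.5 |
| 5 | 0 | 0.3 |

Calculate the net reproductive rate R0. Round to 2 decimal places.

lx = nx/n0 = nx/150: 1, 0.51333…, 0.25333…, 0.12, 0.03333…, 0
lx·mx by age: 0, 0.102667…, 0.050667…, 0.048, 0.016667…, 0
R0 = Σ lx·mx = 0.218… → 0.22

0.22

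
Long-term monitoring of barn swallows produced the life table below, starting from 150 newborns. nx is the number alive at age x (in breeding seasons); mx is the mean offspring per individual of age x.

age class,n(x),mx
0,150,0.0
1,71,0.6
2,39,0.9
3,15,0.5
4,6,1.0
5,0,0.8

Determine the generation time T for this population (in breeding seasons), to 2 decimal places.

lx = nx/n0 = nx/150: 1, 0.47333…, 0.26, 0.1, 0.04, 0
lx·mx: 0, 0.284…, 0.234, 0.05, 0.04, 0 → R0 = 0.608…
x·lx·mx: 0, 0.284…, 0.468, 0.15, 0.16, 0 → Σ = 1.062…
T = 1.062… / 0.608… = 1.746711… → 1.75

1.75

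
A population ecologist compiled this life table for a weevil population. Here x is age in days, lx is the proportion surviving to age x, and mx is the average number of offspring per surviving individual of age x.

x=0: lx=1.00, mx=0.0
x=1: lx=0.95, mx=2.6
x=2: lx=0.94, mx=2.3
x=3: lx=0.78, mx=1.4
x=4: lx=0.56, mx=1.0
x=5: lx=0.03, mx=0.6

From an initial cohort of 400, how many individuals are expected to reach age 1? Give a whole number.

380

Expected survivors = N0 · l_1 = 400 × 0.95 = 380 → 380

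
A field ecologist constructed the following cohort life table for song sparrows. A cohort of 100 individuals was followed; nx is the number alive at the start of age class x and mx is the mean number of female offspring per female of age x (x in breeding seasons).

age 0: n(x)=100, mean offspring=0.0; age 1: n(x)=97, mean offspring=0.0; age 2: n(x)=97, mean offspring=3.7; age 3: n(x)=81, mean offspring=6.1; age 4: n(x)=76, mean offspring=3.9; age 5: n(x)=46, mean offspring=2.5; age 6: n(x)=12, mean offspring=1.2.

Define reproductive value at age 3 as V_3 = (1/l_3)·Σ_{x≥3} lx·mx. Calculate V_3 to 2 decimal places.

lx = nx/n0 = nx/100: 1, 0.97, 0.97, 0.81, 0.76, 0.46, 0.12
lx·mx for x ≥ 3: 4.941, 2.964, 1.15, 0.144 → sum = 9.199
V_3 = 9.199 / l_3 = 9.199 / 0.81 = 11.35679… → 11.36

11.36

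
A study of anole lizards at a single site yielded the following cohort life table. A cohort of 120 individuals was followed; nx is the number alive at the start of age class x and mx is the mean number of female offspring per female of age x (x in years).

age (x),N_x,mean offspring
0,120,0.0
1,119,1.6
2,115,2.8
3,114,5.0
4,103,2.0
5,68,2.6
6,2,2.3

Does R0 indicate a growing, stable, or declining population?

lx = nx/n0 = nx/120: 1, 0.99167…, 0.95833…, 0.95, 0.85833…, 0.56667…, 0.01667…
R0 = Σ lx·mx = 0 + 1.586667… + 2.683333… + 4.75 + 1.716667… + 1.473333… + 0.038333… = 12.248333…
R0 > 1, so the population is growing.

growing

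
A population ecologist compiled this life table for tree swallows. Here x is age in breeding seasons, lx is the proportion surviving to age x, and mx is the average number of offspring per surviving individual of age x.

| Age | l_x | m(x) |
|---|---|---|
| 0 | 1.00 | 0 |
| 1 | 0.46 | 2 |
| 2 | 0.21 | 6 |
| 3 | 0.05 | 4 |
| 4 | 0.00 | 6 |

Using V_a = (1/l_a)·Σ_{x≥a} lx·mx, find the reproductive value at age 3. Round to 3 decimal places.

4.000

lx·mx for x ≥ 3: 0.2, 0 → sum = 0.2
V_3 = 0.2 / l_3 = 0.2 / 0.05 = 4 → 4.000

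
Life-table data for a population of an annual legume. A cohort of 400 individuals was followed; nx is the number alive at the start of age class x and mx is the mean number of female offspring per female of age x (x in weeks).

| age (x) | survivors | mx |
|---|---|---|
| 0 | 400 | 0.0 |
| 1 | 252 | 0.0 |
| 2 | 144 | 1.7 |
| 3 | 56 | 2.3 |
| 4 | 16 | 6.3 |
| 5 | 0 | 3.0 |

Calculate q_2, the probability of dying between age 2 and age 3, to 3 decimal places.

lx = nx/n0 = nx/400: 1, 0.63, 0.36, 0.14, 0.04, 0
q_2 = (l_2 − l_3) / l_2 = (0.36 − 0.14) / 0.36
     = 0.22 / 0.36 = 0.611111… → 0.611

0.611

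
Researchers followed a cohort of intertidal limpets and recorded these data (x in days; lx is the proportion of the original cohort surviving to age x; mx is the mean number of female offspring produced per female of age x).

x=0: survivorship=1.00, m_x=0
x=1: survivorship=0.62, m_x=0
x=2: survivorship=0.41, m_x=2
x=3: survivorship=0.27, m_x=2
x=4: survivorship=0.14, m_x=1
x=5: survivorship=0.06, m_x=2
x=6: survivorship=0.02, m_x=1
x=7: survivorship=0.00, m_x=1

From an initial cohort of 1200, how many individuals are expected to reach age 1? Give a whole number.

Expected survivors = N0 · l_1 = 1200 × 0.62 = 744 → 744

744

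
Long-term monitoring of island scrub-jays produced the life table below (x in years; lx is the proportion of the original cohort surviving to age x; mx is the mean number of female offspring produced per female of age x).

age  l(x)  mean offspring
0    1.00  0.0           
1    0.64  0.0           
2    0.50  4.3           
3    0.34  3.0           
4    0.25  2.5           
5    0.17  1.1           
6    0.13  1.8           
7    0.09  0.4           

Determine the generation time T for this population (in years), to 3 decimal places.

2.928

lx·mx: 0, 0, 2.15, 1.02, 0.625, 0.187, 0.234, 0.036 → R0 = 4.252
x·lx·mx: 0, 0, 4.3, 3.06, 2.5, 0.935, 1.404, 0.252 → Σ = 12.451
T = 12.451 / 4.252 = 2.928269… → 2.928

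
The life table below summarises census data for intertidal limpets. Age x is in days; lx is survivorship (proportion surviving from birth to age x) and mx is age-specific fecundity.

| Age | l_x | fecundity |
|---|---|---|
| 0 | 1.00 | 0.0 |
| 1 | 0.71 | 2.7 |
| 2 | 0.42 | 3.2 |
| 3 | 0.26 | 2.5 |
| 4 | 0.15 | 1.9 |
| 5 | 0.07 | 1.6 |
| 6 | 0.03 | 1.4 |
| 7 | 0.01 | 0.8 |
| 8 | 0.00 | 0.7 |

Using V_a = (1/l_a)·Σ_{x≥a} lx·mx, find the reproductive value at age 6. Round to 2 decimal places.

lx·mx for x ≥ 6: 0.042, 0.008, 0 → sum = 0.05
V_6 = 0.05 / l_6 = 0.05 / 0.03 = 1.666667… → 1.67

1.67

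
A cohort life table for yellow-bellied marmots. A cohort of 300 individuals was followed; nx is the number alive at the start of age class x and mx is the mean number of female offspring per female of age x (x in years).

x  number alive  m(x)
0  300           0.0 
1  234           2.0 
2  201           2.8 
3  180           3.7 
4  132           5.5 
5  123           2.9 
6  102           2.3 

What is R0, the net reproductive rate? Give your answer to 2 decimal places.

lx = nx/n0 = nx/300: 1, 0.78, 0.67, 0.6, 0.44, 0.41, 0.34
lx·mx by age: 0, 1.56, 1.876, 2.22, 2.42, 1.189, 0.782
R0 = Σ lx·mx = 10.047 → 10.05

10.05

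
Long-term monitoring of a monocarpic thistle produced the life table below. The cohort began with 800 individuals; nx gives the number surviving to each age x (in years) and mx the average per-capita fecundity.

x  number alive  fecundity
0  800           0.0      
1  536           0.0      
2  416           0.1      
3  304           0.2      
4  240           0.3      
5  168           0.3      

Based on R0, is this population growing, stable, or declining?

lx = nx/n0 = nx/800: 1, 0.67, 0.52, 0.38, 0.3, 0.21
R0 = Σ lx·mx = 0 + 0 + 0.052 + 0.076 + 0.09 + 0.063 = 0.281
R0 < 1, so the population is declining.

declining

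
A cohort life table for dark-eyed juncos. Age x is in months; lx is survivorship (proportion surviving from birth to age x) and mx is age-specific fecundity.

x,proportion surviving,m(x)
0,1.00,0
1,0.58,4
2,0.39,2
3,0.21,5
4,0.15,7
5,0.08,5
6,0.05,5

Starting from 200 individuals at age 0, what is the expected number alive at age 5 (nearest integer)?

Expected survivors = N0 · l_5 = 200 × 0.08 = 16 → 16

16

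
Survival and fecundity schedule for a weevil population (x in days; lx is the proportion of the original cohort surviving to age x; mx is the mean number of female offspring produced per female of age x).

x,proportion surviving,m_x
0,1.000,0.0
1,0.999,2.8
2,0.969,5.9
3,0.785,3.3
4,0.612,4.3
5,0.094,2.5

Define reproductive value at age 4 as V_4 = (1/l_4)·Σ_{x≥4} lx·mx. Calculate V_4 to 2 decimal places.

lx·mx for x ≥ 4: 2.6316, 0.235 → sum = 2.8666
V_4 = 2.8666 / l_4 = 2.8666 / 0.612 = 4.683987… → 4.68

4.68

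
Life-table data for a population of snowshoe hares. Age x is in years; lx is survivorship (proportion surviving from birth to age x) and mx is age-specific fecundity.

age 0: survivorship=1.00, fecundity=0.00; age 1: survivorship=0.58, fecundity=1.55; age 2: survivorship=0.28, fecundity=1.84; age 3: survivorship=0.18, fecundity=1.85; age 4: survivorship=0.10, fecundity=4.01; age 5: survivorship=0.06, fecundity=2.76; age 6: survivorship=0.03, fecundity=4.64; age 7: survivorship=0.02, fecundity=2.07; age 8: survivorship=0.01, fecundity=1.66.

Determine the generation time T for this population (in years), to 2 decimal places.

2.64

lx·mx: 0, 0.899, 0.5152, 0.333, 0.401, 0.1656, 0.1392, 0.0414, 0.0166 → R0 = 2.511
x·lx·mx: 0, 0.899, 1.0304, 0.999, 1.604, 0.828, 0.8352, 0.2898, 0.1328 → Σ = 6.6182
T = 6.6182 / 2.511 = 2.635683… → 2.64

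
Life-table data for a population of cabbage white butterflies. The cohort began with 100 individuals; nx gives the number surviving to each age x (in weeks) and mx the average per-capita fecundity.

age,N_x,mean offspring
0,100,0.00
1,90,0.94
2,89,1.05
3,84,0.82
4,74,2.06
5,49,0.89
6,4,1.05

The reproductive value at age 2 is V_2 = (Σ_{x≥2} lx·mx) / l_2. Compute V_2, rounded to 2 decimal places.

lx = nx/n0 = nx/100: 1, 0.9, 0.89, 0.84, 0.74, 0.49, 0.04
lx·mx for x ≥ 2: 0.9345, 0.6888, 1.5244, 0.4361, 0.042 → sum = 3.6258
V_2 = 3.6258 / l_2 = 3.6258 / 0.89 = 4.073933… → 4.07

4.07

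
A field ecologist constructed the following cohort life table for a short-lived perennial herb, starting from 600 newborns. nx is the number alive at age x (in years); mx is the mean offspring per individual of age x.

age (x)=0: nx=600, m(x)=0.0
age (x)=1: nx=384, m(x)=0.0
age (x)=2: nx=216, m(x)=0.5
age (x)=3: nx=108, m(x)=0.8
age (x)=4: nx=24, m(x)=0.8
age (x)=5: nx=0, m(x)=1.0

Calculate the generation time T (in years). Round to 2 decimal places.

2.58

lx = nx/n0 = nx/600: 1, 0.64, 0.36, 0.18, 0.04, 0
lx·mx: 0, 0, 0.18, 0.144, 0.032, 0 → R0 = 0.356
x·lx·mx: 0, 0, 0.36, 0.432, 0.128, 0 → Σ = 0.92
T = 0.92 / 0.356 = 2.58427… → 2.58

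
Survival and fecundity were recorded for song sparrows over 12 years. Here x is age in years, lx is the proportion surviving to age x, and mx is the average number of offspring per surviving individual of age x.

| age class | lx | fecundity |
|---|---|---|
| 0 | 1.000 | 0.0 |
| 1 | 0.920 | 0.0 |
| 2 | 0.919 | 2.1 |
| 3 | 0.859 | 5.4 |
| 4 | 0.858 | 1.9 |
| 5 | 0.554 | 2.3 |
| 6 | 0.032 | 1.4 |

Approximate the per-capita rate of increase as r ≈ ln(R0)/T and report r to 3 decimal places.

R0 = Σ lx·mx = 0 + 0 + 1.9299 + 4.6386 + 1.6302 + 1.2742 + 0.0448 = 9.5177
Σ x·lx·mx = 30.9362; T = 30.9362/9.5177 = 3.25039…
r ≈ ln(R0)/T = ln(9.5177)/3.25039… = 0.6932… → 0.693

0.693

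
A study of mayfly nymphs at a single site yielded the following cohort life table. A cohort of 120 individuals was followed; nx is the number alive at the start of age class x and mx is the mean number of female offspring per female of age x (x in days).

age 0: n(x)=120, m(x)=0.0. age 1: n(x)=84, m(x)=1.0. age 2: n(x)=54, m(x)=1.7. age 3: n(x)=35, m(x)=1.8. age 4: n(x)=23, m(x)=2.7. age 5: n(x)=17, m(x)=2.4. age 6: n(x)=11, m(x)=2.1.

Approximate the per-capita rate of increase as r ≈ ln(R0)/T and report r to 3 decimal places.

0.387

lx = nx/n0 = nx/120: 1, 0.7, 0.45, 0.29167…, 0.19167…, 0.14167…, 0.09167…
R0 = Σ lx·mx = 0 + 0.7 + 0.765 + 0.525… + 0.5175… + 0.34… + 0.1925… = 3.04…
Σ x·lx·mx = 8.73…; T = 8.73…/3.04… = 2.87171…
r ≈ ln(R0)/T = ln(3.04…)/2.87171… = 0.38718… → 0.387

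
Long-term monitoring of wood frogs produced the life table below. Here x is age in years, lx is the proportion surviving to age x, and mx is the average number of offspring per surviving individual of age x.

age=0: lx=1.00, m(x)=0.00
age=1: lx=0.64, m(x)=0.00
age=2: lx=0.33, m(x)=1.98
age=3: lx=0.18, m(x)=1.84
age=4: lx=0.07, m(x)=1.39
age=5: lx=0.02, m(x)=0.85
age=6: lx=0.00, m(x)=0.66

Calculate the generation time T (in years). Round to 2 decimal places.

2.52

lx·mx: 0, 0, 0.6534, 0.3312, 0.0973, 0.017, 0 → R0 = 1.0989
x·lx·mx: 0, 0, 1.3068, 0.9936, 0.3892, 0.085, 0 → Σ = 2.7746
T = 2.7746 / 1.0989 = 2.524889… → 2.52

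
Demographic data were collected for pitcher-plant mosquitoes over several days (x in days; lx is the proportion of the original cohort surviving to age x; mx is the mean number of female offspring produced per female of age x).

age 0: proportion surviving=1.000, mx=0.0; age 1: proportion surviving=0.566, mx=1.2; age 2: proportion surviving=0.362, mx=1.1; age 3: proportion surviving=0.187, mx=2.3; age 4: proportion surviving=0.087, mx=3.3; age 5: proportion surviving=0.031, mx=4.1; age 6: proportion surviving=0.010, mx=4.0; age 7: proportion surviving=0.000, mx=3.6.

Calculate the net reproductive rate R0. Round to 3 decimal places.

lx·mx by age: 0, 0.6792, 0.3982, 0.4301, 0.2871, 0.1271, 0.04, 0
R0 = Σ lx·mx = 1.9617 → 1.962

1.962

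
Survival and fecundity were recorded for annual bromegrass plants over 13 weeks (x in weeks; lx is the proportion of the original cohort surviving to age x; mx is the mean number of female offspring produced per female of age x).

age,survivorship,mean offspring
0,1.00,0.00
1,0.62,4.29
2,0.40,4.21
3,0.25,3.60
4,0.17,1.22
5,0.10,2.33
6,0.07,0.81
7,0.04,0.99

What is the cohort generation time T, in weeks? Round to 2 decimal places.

lx·mx: 0, 2.6598, 1.684, 0.9, 0.2074, 0.233, 0.0567, 0.0396 → R0 = 5.7805
x·lx·mx: 0, 2.6598, 3.368, 2.7, 0.8296, 1.165, 0.3402, 0.2772 → Σ = 11.3398
T = 11.3398 / 5.7805 = 1.961733… → 1.96

1.96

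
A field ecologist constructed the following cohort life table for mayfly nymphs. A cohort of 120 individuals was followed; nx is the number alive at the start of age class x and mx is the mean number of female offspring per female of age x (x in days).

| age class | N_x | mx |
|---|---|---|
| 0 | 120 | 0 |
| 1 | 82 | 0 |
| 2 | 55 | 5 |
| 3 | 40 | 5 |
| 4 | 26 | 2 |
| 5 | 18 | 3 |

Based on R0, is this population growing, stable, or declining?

lx = nx/n0 = nx/120: 1, 0.68333…, 0.45833…, 0.33333…, 0.21667…, 0.15
R0 = Σ lx·mx = 0 + 0 + 2.291667… + 1.666667… + 0.433333… + 0.45 = 4.841667…
R0 > 1, so the population is growing.

growing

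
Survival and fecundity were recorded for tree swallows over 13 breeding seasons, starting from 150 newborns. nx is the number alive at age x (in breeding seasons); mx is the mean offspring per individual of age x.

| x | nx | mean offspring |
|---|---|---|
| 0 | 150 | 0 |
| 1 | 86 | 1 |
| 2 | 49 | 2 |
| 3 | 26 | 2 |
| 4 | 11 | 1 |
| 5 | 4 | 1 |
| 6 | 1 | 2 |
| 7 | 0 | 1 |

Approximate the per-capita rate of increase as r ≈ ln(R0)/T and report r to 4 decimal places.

lx = nx/n0 = nx/150: 1, 0.57333…, 0.32667…, 0.17333…, 0.07333…, 0.02667…, 0.00667…, 0
R0 = Σ lx·mx = 0 + 0.57333… + 0.65333… + 0.34667… + 0.07333… + 0.02667… + 0.01333… + 0 = 1.686667…
Σ x·lx·mx = 3.426667…; T = 3.426667…/1.686667… = 2.03162…
r ≈ ln(R0)/T = ln(1.686667…)/2.03162… = 0.257309… → 0.2573

0.2573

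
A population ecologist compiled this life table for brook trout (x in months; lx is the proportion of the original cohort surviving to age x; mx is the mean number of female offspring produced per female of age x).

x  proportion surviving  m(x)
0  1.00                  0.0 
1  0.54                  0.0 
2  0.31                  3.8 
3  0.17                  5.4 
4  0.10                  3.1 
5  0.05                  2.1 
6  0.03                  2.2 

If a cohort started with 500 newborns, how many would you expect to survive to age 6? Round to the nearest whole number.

15

Expected survivors = N0 · l_6 = 500 × 0.03 = 15 → 15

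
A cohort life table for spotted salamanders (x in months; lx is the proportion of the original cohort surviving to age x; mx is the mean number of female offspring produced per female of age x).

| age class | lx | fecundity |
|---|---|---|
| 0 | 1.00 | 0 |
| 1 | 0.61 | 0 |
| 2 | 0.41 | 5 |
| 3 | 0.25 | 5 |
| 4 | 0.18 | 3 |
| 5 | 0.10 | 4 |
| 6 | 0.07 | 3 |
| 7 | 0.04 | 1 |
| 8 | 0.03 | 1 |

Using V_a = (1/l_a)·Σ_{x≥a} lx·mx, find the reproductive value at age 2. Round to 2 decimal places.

lx·mx for x ≥ 2: 2.05, 1.25, 0.54, 0.4, 0.21, 0.04, 0.03 → sum = 4.52
V_2 = 4.52 / l_2 = 4.52 / 0.41 = 11.02439… → 11.02

11.02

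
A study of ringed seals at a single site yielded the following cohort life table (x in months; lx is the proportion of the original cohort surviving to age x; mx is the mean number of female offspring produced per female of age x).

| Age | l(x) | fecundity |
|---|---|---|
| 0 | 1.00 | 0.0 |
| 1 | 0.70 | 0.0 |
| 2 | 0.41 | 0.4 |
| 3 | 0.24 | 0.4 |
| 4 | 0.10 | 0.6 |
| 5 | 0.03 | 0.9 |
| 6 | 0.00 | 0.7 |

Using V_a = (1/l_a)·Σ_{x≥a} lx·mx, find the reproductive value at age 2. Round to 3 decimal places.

lx·mx for x ≥ 2: 0.164, 0.096, 0.06, 0.027, 0 → sum = 0.347
V_2 = 0.347 / l_2 = 0.347 / 0.41 = 0.846341… → 0.846

0.846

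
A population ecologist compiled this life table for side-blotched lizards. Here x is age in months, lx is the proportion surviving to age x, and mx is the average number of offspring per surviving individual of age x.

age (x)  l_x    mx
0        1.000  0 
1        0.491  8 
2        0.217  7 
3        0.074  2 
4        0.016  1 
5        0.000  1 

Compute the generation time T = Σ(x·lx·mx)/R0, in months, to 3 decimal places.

lx·mx: 0, 3.928, 1.519, 0.148, 0.016, 0 → R0 = 5.611
x·lx·mx: 0, 3.928, 3.038, 0.444, 0.064, 0 → Σ = 7.474
T = 7.474 / 5.611 = 1.332026… → 1.332

1.332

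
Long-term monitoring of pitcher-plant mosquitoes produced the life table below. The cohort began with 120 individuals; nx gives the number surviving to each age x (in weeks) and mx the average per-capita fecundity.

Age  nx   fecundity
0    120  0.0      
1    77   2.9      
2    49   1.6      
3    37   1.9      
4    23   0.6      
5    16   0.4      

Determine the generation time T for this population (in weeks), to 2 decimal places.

1.73

lx = nx/n0 = nx/120: 1, 0.64167…, 0.40833…, 0.30833…, 0.19167…, 0.13333…
lx·mx: 0, 1.860833…, 0.653333…, 0.585833…, 0.115…, 0.053333… → R0 = 3.268333…
x·lx·mx: 0, 1.860833…, 1.306667…, 1.7575…, 0.46…, 0.266667… → Σ = 5.651667…
T = 5.651667… / 3.268333… = 1.72922… → 1.73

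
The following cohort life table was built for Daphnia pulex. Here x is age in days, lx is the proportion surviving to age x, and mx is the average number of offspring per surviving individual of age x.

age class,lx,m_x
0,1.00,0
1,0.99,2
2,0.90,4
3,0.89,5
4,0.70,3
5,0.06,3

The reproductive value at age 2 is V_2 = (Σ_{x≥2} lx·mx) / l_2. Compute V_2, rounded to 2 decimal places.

lx·mx for x ≥ 2: 3.6, 4.45, 2.1, 0.18 → sum = 10.33
V_2 = 10.33 / l_2 = 10.33 / 0.9 = 11.477778… → 11.48

11.48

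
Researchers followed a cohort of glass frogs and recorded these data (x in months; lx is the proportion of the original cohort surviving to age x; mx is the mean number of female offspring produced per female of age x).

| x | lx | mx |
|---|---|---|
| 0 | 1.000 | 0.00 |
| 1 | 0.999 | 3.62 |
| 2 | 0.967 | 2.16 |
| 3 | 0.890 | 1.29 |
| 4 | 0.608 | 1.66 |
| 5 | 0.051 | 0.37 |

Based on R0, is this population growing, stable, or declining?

growing

R0 = Σ lx·mx = 0 + 3.61638 + 2.08872 + 1.1481 + 1.00928 + 0.01887 = 7.88135
R0 > 1, so the population is growing.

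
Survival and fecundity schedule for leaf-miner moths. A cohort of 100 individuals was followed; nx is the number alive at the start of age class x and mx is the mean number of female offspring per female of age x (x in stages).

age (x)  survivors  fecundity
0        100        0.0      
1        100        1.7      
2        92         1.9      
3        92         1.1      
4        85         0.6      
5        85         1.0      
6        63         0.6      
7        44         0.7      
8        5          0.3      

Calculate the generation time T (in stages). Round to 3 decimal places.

2.924

lx = nx/n0 = nx/100: 1, 1, 0.92, 0.92, 0.85, 0.85, 0.63, 0.44, 0.05
lx·mx: 0, 1.7, 1.748, 1.012, 0.51, 0.85, 0.378, 0.308, 0.015 → R0 = 6.521
x·lx·mx: 0, 1.7, 3.496, 3.036, 2.04, 4.25, 2.268, 2.156, 0.12 → Σ = 19.066
T = 19.066 / 6.521 = 2.923785… → 2.924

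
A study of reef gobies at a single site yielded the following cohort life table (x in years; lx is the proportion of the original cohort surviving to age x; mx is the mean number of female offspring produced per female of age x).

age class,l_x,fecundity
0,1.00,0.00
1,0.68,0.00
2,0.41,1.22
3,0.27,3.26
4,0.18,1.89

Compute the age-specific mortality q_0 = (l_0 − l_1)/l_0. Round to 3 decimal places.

q_0 = (l_0 − l_1) / l_0 = (1 − 0.68) / 1
     = 0.32 / 1 = 0.32 → 0.320

0.320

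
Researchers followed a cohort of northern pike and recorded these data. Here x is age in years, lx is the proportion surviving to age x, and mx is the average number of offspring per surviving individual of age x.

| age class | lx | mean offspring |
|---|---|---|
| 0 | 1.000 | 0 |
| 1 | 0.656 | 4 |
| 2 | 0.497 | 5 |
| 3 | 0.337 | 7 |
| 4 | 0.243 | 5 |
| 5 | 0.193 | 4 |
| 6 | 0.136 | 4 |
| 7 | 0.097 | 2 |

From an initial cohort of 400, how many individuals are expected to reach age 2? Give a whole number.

Expected survivors = N0 · l_2 = 400 × 0.497 = 198.8 → 199

199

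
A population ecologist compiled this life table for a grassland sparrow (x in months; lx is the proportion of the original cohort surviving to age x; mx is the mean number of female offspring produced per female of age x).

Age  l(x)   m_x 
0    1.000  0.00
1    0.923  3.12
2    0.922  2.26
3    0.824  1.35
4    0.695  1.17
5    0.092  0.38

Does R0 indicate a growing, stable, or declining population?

growing

R0 = Σ lx·mx = 0 + 2.87976 + 2.08372 + 1.1124 + 0.81315 + 0.03496 = 6.92399
R0 > 1, so the population is growing.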